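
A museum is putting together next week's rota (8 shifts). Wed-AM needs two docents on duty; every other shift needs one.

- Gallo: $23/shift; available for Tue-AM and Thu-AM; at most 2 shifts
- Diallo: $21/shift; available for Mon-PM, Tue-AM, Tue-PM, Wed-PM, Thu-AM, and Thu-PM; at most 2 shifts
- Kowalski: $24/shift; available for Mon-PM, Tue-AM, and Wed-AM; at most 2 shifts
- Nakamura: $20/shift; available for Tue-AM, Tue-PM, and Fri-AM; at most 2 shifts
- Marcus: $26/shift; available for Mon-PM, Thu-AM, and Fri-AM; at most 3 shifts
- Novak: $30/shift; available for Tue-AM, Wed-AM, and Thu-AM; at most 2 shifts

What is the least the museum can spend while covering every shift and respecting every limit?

Wed-AM can only be covered by Kowalski and Novak, so that assignment is forced.
Wed-PM can only be covered by Diallo, so that assignment is forced.
Thu-PM can only be covered by Diallo, so that assignment is forced.
Picking the cheapest available docent for each shift independently would cost $198, but that ignores the shift limits.
An optimal schedule: Mon-PM→Kowalski, Tue-AM→Gallo, Tue-PM→Nakamura, Wed-AM→Kowalski+Novak, Wed-PM→Diallo, Thu-AM→Gallo, Thu-PM→Diallo, Fri-AM→Nakamura.
Total: 24 + 23 + 20 + 24 + 30 + 21 + 23 + 21 + 20 = $206.

$206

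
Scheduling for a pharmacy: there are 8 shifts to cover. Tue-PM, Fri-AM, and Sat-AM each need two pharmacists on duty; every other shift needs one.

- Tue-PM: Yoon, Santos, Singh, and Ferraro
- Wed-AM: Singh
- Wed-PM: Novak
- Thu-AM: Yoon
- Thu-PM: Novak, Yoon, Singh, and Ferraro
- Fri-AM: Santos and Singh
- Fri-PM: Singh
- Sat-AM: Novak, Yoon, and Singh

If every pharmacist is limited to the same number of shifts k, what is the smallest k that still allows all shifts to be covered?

3

With 5 pharmacists and 11 worker-slots to fill, someone must work at least ⌈11/5⌉ = 3 shifts, so k ≥ 3.
k = 3 works: Tue-PM→Yoon+Santos, Wed-AM→Singh, Wed-PM→Novak, Thu-AM→Yoon, Thu-PM→Novak, Fri-AM→Santos+Singh, Fri-PM→Singh, Sat-AM→Novak+Yoon.
Loads: Novak 3, Yoon 3, Santos 2, Singh 3, Ferraro 0 — all ≤ 3.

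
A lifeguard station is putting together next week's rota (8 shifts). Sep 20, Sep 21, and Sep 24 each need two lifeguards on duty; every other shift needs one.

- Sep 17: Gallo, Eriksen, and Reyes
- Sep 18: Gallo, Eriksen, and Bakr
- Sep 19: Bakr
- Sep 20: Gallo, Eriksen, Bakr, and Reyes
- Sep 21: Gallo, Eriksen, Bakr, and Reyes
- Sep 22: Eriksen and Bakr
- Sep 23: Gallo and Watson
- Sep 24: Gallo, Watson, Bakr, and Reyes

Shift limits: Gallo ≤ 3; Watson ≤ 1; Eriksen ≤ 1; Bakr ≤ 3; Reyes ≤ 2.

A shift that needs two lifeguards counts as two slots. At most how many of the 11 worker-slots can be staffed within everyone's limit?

Total capacity across all lifeguards is 3+1+1+3+2 = 10, and 11 slots are needed, so at most 10 can be filled.
An assignment achieving 10: Sep 17→Gallo, Sep 18→Gallo, Sep 19→Bakr, Sep 20→Bakr+Reyes, Sep 21→Bakr+Reyes, Sep 22→Eriksen, Sep 23→Gallo, Sep 24→Watson.
Loads: Gallo 3/3, Watson 1/1, Eriksen 1/1, Bakr 3/3, Reyes 2/2.

10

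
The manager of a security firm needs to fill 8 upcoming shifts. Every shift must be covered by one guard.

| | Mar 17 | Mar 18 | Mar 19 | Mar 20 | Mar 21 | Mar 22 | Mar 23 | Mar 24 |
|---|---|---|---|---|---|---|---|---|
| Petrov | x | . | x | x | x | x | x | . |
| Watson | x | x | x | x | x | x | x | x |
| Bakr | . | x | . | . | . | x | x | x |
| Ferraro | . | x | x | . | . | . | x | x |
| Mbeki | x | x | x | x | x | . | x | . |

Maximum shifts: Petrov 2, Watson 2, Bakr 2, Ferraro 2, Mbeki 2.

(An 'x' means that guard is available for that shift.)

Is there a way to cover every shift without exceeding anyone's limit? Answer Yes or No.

One valid schedule: Mar 17→Petrov, Mar 18→Bakr, Mar 19→Ferraro, Mar 20→Petrov, Mar 21→Watson, Mar 22→Watson, Mar 23→Ferraro, Mar 24→Bakr.
Loads: Petrov 2/2, Watson 2/2, Bakr 2/2, Ferraro 2/2, Mbeki 0/2 — all within limits.

Yes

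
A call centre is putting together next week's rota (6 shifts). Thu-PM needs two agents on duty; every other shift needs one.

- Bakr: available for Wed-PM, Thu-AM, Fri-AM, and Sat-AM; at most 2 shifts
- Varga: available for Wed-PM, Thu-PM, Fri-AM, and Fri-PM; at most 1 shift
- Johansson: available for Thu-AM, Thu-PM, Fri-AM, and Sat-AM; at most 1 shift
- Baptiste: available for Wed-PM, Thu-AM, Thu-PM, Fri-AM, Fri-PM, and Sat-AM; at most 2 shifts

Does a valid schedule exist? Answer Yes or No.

Total capacity is 2+1+1+2 = 6 but 7 worker-slots are needed — infeasible.

No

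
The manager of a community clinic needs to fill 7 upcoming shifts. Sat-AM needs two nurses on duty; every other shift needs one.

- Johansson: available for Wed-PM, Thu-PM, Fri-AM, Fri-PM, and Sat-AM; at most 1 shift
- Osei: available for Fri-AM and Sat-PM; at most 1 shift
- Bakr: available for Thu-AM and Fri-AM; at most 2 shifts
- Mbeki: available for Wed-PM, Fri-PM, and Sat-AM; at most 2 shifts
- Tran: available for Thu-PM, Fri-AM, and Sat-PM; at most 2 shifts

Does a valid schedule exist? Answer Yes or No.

No

Total capacity is 8 and 8 slots are needed, so capacity alone doesn't rule it out.
Shifts {Wed-PM, Fri-PM, Sat-AM} need 4 worker-slots in total, but the nurses available for any of those shifts (Johansson and Mbeki) can supply at most 3 among them. So no valid schedule exists.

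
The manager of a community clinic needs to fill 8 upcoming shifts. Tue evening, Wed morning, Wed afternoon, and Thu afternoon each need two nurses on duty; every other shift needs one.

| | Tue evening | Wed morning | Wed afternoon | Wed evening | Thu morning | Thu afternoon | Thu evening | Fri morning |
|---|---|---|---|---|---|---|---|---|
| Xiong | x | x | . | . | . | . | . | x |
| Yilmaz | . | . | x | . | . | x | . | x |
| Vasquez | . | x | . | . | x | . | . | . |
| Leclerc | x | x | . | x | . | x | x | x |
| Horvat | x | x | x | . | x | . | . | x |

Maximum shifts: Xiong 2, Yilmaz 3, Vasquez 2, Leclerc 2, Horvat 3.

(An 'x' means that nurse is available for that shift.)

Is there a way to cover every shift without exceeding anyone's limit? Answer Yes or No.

No

Total capacity is 12 and 12 slots are needed, so capacity alone doesn't rule it out.
Shifts {Wed evening, Thu afternoon, Thu evening} need 4 worker-slots in total, but the nurses available for any of those shifts (Yilmaz and Leclerc) can supply at most 3 among them. So no valid schedule exists.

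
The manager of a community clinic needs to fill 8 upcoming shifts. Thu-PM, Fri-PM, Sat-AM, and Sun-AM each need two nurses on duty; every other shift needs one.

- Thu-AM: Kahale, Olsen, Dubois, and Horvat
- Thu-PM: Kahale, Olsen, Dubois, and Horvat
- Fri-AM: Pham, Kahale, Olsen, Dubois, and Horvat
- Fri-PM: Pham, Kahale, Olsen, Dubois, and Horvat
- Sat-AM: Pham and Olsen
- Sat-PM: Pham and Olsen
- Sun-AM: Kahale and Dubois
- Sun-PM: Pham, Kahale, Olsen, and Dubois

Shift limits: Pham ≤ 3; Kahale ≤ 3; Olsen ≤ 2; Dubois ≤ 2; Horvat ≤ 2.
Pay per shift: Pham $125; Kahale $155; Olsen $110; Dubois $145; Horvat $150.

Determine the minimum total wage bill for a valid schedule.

$1650

Sat-AM can only be covered by Pham and Olsen, so that assignment is forced.
Sun-AM can only be covered by Kahale and Dubois, so that assignment is forced.
Picking the cheapest available nurse for each shift independently would cost $1465, but that ignores the shift limits.
An optimal schedule: Thu-AM→Kahale, Thu-PM→Olsen+Horvat, Fri-AM→Kahale, Fri-PM→Dubois+Horvat, Sat-AM→Pham+Olsen, Sat-PM→Pham, Sun-AM→Kahale+Dubois, Sun-PM→Pham.
Total: 155 + 110 + 150 + 155 + 145 + 150 + 125 + 110 + 125 + 155 + 145 + 125 = $1650.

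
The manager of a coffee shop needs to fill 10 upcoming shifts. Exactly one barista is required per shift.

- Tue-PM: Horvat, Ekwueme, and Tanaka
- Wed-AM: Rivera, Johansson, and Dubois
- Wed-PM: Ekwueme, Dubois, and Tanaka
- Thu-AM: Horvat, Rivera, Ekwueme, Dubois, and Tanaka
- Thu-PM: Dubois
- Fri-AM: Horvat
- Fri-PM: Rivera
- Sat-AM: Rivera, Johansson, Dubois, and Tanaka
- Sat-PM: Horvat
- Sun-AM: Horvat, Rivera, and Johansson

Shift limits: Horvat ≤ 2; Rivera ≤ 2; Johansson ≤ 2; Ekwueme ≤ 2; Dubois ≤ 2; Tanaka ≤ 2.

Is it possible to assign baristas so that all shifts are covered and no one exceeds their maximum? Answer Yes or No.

Thu-PM can only be covered by Dubois, so that assignment is forced.
Fri-AM can only be covered by Horvat, so that assignment is forced.
Fri-PM can only be covered by Rivera, so that assignment is forced.
One valid schedule: Tue-PM→Ekwueme, Wed-AM→Rivera, Wed-PM→Ekwueme, Thu-AM→Dubois, Thu-PM→Dubois, Fri-AM→Horvat, Fri-PM→Rivera, Sat-AM→Johansson, Sat-PM→Horvat, Sun-AM→Johansson.
Loads: Horvat 2/2, Rivera 2/2, Johansson 2/2, Ekwueme 2/2, Dubois 2/2, Tanaka 0/2 — all within limits.

Yes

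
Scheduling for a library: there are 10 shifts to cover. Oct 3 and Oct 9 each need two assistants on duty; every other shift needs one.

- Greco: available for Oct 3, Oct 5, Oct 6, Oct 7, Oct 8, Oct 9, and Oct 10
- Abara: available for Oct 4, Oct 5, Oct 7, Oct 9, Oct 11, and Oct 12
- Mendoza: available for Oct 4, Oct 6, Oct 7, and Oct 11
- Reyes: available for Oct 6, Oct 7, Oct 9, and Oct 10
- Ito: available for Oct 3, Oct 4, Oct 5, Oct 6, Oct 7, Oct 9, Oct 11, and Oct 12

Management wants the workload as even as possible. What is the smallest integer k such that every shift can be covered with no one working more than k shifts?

With 5 assistants and 12 worker-slots to fill, someone must work at least ⌈12/5⌉ = 3 shifts, so k ≥ 3.
k = 3 works: Oct 3→Greco+Ito, Oct 4→Abara, Oct 5→Abara, Oct 6→Mendoza, Oct 7→Mendoza, Oct 8→Greco, Oct 9→Reyes+Ito, Oct 10→Greco, Oct 11→Mendoza, Oct 12→Abara.
Loads: Greco 3, Abara 3, Mendoza 3, Reyes 1, Ito 2 — all ≤ 3.

3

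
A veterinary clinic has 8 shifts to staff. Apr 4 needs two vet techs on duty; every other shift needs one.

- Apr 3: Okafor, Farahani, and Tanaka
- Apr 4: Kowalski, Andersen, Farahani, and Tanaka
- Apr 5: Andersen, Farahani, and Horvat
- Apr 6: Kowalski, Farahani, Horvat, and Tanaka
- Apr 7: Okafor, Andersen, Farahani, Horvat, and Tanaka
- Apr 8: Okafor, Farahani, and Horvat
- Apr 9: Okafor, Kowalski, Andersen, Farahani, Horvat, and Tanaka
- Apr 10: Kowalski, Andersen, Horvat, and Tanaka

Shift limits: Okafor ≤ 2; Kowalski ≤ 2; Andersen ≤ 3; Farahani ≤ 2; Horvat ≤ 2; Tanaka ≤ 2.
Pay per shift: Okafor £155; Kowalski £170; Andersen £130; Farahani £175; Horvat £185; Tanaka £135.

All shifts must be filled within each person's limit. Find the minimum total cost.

£1310

Picking the cheapest available vet tech for each shift independently would cost £1210, but that ignores the shift limits.
An optimal schedule: Apr 3→Tanaka, Apr 4→Andersen+Kowalski, Apr 5→Andersen, Apr 6→Tanaka, Apr 7→Okafor, Apr 8→Okafor, Apr 9→Kowalski, Apr 10→Andersen.
Total: 135 + 130 + 170 + 130 + 135 + 155 + 155 + 170 + 130 = £1310.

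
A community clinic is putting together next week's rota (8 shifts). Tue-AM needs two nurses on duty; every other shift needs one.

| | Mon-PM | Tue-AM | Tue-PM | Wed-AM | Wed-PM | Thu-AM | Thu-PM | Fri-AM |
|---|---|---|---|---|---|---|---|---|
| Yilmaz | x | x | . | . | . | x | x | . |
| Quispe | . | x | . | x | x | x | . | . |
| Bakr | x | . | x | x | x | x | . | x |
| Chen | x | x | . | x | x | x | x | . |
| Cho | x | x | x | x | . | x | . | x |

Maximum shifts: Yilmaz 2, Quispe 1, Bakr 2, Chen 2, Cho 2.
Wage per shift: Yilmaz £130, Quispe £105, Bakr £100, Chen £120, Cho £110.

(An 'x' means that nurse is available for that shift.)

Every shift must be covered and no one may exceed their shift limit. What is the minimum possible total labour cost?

£1025

Picking the cheapest available nurse for each shift independently would cost £935, but that ignores the shift limits.
An optimal schedule: Mon-PM→Yilmaz, Tue-AM→Chen+Cho, Tue-PM→Bakr, Wed-AM→Chen, Wed-PM→Quispe, Thu-AM→Cho, Thu-PM→Yilmaz, Fri-AM→Bakr.
Total: 130 + 120 + 110 + 100 + 120 + 105 + 110 + 130 + 100 = £1025.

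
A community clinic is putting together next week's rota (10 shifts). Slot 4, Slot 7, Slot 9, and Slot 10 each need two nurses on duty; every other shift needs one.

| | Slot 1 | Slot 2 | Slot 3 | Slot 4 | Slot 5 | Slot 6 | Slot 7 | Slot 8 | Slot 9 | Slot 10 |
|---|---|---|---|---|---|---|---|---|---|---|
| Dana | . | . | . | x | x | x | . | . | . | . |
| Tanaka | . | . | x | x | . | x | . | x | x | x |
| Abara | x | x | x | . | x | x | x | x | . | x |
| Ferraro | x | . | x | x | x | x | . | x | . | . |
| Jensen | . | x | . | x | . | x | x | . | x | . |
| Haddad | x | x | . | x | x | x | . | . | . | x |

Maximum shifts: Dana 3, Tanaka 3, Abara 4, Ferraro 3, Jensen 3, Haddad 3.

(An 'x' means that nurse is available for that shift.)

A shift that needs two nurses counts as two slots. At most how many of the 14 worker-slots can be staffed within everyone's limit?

14

Total capacity across all nurses is 3+3+4+3+3+3 = 19, and 14 slots are needed, so at most 14 can be filled.
An assignment achieving 14: Slot 1→Abara, Slot 2→Abara, Slot 3→Tanaka, Slot 4→Dana+Ferraro, Slot 5→Dana, Slot 6→Dana, Slot 7→Abara+Jensen, Slot 8→Tanaka, Slot 9→Tanaka+Jensen, Slot 10→Abara+Haddad.
Loads: Dana 3/3, Tanaka 3/3, Abara 4/4, Ferraro 1/3, Jensen 2/3, Haddad 1/3.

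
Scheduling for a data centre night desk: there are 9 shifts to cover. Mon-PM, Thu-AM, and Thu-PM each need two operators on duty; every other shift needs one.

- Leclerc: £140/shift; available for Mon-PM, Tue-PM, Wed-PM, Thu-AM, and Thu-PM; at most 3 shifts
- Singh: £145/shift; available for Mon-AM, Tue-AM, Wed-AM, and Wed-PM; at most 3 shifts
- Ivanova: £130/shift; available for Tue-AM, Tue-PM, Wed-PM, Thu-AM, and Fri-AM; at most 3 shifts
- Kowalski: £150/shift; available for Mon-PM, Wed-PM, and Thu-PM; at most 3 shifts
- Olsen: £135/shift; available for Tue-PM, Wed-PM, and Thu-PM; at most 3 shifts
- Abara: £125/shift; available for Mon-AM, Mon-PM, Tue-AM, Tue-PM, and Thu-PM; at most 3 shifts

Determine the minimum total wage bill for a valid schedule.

Wed-AM can only be covered by Singh, so that assignment is forced.
Thu-AM can only be covered by Leclerc and Ivanova, so that assignment is forced.
Fri-AM can only be covered by Ivanova, so that assignment is forced.
Picking the cheapest available operator for each shift independently would cost £1575, but that ignores the shift limits.
An optimal schedule: Mon-AM→Abara, Mon-PM→Abara+Leclerc, Tue-AM→Ivanova, Tue-PM→Olsen, Wed-AM→Singh, Wed-PM→Olsen, Thu-AM→Ivanova+Leclerc, Thu-PM→Abara+Olsen, Fri-AM→Ivanova.
Total: 125 + 125 + 140 + 130 + 135 + 145 + 135 + 130 + 140 + 125 + 135 + 130 = £1595.

£1595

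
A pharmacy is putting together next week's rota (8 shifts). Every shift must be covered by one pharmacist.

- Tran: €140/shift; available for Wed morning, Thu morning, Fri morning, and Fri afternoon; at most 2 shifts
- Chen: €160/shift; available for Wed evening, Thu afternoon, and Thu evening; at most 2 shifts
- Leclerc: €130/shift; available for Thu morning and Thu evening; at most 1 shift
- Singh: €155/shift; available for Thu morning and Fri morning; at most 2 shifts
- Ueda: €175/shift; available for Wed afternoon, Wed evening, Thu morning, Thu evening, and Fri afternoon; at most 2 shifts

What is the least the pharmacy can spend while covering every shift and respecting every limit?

€1215

Wed morning can only be covered by Tran, so that assignment is forced.
Wed afternoon can only be covered by Ueda, so that assignment is forced.
Thu afternoon can only be covered by Chen, so that assignment is forced.
Picking the cheapest available pharmacist for each shift independently would cost €1175, but that ignores the shift limits.
An optimal schedule: Wed morning→Tran, Wed afternoon→Ueda, Wed evening→Chen, Thu morning→Singh, Thu afternoon→Chen, Thu evening→Leclerc, Fri morning→Singh, Fri afternoon→Tran.
Total: 140 + 175 + 160 + 155 + 160 + 130 + 155 + 140 = €1215.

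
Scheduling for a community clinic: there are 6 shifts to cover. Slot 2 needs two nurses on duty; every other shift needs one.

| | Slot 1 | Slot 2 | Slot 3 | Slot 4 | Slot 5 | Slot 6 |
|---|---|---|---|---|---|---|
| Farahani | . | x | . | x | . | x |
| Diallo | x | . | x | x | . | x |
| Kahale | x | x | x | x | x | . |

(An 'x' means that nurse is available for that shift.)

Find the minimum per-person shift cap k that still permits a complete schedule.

With 3 nurses and 7 worker-slots to fill, someone must work at least ⌈7/3⌉ = 3 shifts, so k ≥ 3.
k = 3 works: Slot 1→Diallo, Slot 2→Farahani+Kahale, Slot 3→Diallo, Slot 4→Farahani, Slot 5→Kahale, Slot 6→Farahani.
Loads: Farahani 3, Diallo 2, Kahale 2 — all ≤ 3.

3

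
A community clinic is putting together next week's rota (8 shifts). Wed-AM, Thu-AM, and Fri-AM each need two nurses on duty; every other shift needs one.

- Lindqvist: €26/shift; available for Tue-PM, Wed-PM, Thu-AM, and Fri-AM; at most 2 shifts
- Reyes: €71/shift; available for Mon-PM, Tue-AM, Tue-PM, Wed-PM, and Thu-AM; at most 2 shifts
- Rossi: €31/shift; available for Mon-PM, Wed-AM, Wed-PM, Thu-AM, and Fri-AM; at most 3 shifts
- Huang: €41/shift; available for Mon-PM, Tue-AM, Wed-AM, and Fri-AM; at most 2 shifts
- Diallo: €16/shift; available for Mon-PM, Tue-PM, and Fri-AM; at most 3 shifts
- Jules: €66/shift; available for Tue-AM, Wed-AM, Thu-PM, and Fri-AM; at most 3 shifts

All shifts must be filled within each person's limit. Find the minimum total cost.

€341

Thu-PM can only be covered by Jules, so that assignment is forced.
Picking the cheapest available nurse for each shift independently would cost €336, but that ignores the shift limits.
An optimal schedule: Mon-PM→Diallo, Tue-AM→Huang, Tue-PM→Diallo, Wed-AM→Rossi+Huang, Wed-PM→Lindqvist, Thu-AM→Lindqvist+Rossi, Thu-PM→Jules, Fri-AM→Diallo+Rossi.
Total: 16 + 41 + 16 + 31 + 41 + 26 + 26 + 31 + 66 + 16 + 31 = €341.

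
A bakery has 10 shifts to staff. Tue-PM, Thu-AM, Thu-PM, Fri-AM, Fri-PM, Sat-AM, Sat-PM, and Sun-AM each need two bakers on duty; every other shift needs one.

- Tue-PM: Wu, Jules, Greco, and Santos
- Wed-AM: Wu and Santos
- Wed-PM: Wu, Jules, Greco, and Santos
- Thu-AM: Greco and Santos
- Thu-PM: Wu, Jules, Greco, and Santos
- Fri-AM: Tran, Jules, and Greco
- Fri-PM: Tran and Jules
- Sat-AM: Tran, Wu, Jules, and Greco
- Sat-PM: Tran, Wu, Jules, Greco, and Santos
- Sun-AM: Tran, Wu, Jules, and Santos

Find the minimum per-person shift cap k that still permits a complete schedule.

With 5 bakers and 18 worker-slots to fill, someone must work at least ⌈18/5⌉ = 4 shifts, so k ≥ 4.
k = 4 works: Tue-PM→Wu+Jules, Wed-AM→Wu, Wed-PM→Wu, Thu-AM→Greco+Santos, Thu-PM→Wu+Jules, Fri-AM→Tran+Jules, Fri-PM→Tran+Jules, Sat-AM→Tran+Greco, Sat-PM→Greco+Santos, Sun-AM→Tran+Santos.
Loads: Tran 4, Wu 4, Jules 4, Greco 3, Santos 3 — all ≤ 4.

4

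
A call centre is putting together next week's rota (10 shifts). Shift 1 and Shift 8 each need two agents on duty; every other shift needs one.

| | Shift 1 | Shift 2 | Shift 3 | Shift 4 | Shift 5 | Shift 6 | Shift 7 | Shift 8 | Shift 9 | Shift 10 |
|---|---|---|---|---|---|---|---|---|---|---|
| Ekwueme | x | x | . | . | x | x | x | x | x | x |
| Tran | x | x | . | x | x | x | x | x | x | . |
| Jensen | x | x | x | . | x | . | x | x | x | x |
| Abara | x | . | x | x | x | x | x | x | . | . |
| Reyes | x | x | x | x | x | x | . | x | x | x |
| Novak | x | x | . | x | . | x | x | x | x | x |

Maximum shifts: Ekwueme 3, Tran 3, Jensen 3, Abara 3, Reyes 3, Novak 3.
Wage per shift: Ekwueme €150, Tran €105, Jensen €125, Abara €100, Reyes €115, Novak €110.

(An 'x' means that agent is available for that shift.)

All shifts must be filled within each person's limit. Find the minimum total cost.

€1290

Picking the cheapest available agent for each shift independently would cost €1230, but that ignores the shift limits.
An optimal schedule: Shift 1→Novak+Reyes, Shift 2→Tran, Shift 3→Abara, Shift 4→Abara, Shift 5→Abara, Shift 6→Tran, Shift 7→Tran, Shift 8→Novak+Reyes, Shift 9→Reyes, Shift 10→Novak.
Total: 110 + 115 + 105 + 100 + 100 + 100 + 105 + 105 + 110 + 115 + 115 + 110 = €1290.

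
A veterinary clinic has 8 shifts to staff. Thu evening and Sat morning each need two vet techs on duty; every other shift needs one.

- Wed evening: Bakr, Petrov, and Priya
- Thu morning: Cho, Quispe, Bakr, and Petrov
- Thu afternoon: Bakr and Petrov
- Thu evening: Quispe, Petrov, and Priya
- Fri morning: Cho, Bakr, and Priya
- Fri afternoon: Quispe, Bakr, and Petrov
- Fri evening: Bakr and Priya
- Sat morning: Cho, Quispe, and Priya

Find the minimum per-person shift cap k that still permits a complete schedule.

2

With 5 vet techs and 10 worker-slots to fill, someone must work at least ⌈10/5⌉ = 2 shifts, so k ≥ 2.
k = 2 works: Wed evening→Petrov, Thu morning→Cho, Thu afternoon→Bakr, Thu evening→Quispe+Petrov, Fri morning→Priya, Fri afternoon→Quispe, Fri evening→Bakr, Sat morning→Cho+Priya.
Loads: Cho 2, Quispe 2, Bakr 2, Petrov 2, Priya 2 — all ≤ 2.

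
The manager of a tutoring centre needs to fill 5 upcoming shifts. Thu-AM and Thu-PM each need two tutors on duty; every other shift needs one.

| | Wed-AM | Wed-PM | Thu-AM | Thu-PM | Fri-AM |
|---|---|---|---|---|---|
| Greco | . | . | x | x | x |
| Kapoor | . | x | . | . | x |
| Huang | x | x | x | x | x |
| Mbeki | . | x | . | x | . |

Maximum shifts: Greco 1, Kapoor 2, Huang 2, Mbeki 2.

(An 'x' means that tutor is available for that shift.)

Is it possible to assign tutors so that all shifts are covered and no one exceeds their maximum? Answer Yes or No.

No

Total capacity is 7 and 7 slots are needed, so capacity alone doesn't rule it out.
Shifts {Wed-AM, Thu-AM, Thu-PM} need 5 worker-slots in total, but the tutors available for any of those shifts (Greco, Huang, and Mbeki) can supply at most 4 among them. So no valid schedule exists.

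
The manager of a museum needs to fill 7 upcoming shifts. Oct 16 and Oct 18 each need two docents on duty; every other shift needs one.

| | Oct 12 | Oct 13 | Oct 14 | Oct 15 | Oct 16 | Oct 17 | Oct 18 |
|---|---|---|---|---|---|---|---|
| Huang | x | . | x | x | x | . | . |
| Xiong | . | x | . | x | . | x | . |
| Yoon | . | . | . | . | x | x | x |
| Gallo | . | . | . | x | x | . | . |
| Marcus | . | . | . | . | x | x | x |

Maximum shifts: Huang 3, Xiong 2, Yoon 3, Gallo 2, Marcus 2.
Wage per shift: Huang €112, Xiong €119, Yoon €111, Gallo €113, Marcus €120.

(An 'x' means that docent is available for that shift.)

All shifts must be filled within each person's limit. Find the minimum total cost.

€1021

Oct 12 can only be covered by Huang, so that assignment is forced.
Oct 13 can only be covered by Xiong, so that assignment is forced.
Oct 14 can only be covered by Huang, so that assignment is forced.
Picking the cheapest available docent for each shift independently would cost €1020, but that ignores the shift limits.
An optimal schedule: Oct 12→Huang, Oct 13→Xiong, Oct 14→Huang, Oct 15→Huang, Oct 16→Yoon+Gallo, Oct 17→Yoon, Oct 18→Yoon+Marcus.
Total: 112 + 119 + 112 + 112 + 111 + 113 + 111 + 111 + 120 = €1021.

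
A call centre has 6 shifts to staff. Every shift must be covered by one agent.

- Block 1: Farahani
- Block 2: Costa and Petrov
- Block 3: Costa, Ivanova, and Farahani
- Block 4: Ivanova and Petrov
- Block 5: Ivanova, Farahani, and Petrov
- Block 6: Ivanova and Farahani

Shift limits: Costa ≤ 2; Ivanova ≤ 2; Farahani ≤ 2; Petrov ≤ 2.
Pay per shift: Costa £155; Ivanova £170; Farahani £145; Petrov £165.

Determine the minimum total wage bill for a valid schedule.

£930

Block 1 can only be covered by Farahani, so that assignment is forced.
Picking the cheapest available agent for each shift independently would cost £900, but that ignores the shift limits.
An optimal schedule: Block 1→Farahani, Block 2→Costa, Block 3→Costa, Block 4→Petrov, Block 5→Petrov, Block 6→Farahani.
Total: 145 + 155 + 155 + 165 + 165 + 145 = £930.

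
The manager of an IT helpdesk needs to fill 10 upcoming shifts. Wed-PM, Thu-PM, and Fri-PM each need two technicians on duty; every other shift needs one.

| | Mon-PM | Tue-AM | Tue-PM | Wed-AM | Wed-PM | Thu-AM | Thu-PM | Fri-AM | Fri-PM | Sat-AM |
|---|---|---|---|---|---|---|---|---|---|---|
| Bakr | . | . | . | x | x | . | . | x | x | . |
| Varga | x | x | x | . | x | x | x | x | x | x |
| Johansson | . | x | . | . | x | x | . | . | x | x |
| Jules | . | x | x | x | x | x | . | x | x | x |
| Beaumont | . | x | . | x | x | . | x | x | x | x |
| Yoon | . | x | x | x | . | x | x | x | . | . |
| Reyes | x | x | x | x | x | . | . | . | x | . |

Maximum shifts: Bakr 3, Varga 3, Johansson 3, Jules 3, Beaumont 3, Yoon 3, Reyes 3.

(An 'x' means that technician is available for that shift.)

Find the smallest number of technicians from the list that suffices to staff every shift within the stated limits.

13 slots to fill and no one can take more than 3, so at least ⌈13/3⌉ = 5 technicians are needed.
Bakr, Varga, Johansson, Jules, and Beaumont alone can cover everything: Mon-PM→Varga, Tue-AM→Johansson, Tue-PM→Varga, Wed-AM→Bakr, Wed-PM→Bakr+Jules, Thu-AM→Johansson, Thu-PM→Varga+Beaumont, Fri-AM→Bakr, Fri-PM→Jules+Beaumont, Sat-AM→Johansson.

5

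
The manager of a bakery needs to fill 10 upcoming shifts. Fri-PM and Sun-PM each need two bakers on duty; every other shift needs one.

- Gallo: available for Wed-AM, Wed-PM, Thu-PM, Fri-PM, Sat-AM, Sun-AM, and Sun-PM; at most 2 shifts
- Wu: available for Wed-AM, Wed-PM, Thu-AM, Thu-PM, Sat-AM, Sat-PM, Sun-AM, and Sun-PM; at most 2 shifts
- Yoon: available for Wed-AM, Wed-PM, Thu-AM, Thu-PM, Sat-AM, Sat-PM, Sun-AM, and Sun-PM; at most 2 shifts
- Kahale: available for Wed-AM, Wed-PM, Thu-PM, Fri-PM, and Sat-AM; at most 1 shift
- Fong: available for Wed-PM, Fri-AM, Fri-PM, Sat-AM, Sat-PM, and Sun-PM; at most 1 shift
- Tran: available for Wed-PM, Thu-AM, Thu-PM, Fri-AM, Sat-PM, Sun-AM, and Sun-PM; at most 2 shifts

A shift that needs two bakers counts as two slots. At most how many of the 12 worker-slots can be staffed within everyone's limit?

10

Total capacity across all bakers is 2+2+2+1+1+2 = 10, and 12 slots are needed, so at most 10 can be filled.
An assignment achieving 10: Wed-AM→Gallo, Wed-PM→Tran, Thu-AM→Wu, Thu-PM→Yoon, Fri-AM→Fong, Fri-PM→Gallo+Kahale, Sat-PM→Wu, Sun-AM→Yoon, Sun-PM→Tran.
Loads: Gallo 2/2, Wu 2/2, Yoon 2/2, Kahale 1/1, Fong 1/1, Tran 2/2.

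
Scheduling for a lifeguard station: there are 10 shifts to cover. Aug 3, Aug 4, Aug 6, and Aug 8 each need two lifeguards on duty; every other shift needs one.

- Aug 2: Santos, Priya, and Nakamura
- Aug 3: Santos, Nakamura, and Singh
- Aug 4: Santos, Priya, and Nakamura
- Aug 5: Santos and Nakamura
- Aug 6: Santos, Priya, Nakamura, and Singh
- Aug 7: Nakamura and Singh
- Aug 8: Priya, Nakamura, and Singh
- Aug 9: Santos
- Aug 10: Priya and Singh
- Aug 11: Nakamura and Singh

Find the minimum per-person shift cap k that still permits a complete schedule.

4

With 4 lifeguards and 14 worker-slots to fill, someone must work at least ⌈14/4⌉ = 4 shifts, so k ≥ 4.
k = 4 works: Aug 2→Santos, Aug 3→Santos+Nakamura, Aug 4→Priya+Nakamura, Aug 5→Santos, Aug 6→Priya+Singh, Aug 7→Nakamura, Aug 8→Priya+Singh, Aug 9→Santos, Aug 10→Priya, Aug 11→Nakamura.
Loads: Santos 4, Priya 4, Nakamura 4, Singh 2 — all ≤ 4.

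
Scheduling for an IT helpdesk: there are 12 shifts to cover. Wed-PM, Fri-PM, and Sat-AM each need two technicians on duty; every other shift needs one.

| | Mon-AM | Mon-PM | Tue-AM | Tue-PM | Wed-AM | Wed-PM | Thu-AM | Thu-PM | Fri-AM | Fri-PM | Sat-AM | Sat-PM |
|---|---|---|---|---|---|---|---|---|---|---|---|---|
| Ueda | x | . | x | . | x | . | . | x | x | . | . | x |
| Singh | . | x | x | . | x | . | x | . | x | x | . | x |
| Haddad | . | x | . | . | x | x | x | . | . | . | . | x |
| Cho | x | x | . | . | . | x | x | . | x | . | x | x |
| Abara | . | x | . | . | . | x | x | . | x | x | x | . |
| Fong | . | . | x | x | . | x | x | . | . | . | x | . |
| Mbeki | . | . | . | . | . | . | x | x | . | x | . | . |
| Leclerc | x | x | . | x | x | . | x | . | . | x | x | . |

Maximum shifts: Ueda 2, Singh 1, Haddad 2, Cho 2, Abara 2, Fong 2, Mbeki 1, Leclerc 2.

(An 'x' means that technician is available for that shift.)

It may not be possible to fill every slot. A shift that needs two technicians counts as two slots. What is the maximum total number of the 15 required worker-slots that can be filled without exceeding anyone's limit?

Total capacity across all technicians is 2+1+2+2+2+2+1+2 = 14, and 15 slots are needed, so at most 14 can be filled.
An assignment achieving 14: Mon-AM→Ueda, Mon-PM→Leclerc, Tue-AM→Singh, Tue-PM→Fong, Wed-AM→Haddad, Wed-PM→Haddad+Cho, Thu-AM→Leclerc, Thu-PM→Ueda, Fri-AM→Cho, Fri-PM→Abara+Mbeki, Sat-AM→Abara+Fong.
Loads: Ueda 2/2, Singh 1/1, Haddad 2/2, Cho 2/2, Abara 2/2, Fong 2/2, Mbeki 1/1, Leclerc 2/2.

14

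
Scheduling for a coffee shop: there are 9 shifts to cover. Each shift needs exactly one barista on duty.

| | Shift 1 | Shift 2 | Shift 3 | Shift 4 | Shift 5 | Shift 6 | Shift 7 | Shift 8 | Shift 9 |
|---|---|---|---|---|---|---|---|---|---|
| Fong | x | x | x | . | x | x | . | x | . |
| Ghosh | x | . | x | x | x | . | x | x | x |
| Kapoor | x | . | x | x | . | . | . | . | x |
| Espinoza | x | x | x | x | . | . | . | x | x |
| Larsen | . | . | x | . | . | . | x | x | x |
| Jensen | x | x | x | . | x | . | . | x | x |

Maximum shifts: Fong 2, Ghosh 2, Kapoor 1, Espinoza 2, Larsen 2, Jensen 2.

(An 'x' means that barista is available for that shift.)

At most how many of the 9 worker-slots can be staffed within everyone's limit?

Total capacity across all baristas is 2+2+1+2+2+2 = 11, and 9 slots are needed, so at most 9 can be filled.
An assignment achieving 9: Shift 1→Kapoor, Shift 2→Fong, Shift 3→Larsen, Shift 4→Ghosh, Shift 5→Jensen, Shift 6→Fong, Shift 7→Ghosh, Shift 8→Espinoza, Shift 9→Espinoza.
Loads: Fong 2/2, Ghosh 2/2, Kapoor 1/1, Espinoza 2/2, Larsen 1/2, Jensen 1/2.

9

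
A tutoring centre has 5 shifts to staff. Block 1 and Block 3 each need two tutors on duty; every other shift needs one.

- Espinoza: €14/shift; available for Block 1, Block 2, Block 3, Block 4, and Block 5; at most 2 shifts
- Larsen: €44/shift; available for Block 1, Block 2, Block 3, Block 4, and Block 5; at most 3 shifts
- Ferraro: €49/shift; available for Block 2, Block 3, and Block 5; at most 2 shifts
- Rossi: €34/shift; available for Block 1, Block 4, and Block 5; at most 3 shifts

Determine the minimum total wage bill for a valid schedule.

Picking the cheapest available tutor for each shift independently would cost €148, but that ignores the shift limits.
An optimal schedule: Block 1→Espinoza+Rossi, Block 2→Larsen, Block 3→Espinoza+Larsen, Block 4→Rossi, Block 5→Rossi.
Total: 14 + 34 + 44 + 14 + 44 + 34 + 34 = €218.

€218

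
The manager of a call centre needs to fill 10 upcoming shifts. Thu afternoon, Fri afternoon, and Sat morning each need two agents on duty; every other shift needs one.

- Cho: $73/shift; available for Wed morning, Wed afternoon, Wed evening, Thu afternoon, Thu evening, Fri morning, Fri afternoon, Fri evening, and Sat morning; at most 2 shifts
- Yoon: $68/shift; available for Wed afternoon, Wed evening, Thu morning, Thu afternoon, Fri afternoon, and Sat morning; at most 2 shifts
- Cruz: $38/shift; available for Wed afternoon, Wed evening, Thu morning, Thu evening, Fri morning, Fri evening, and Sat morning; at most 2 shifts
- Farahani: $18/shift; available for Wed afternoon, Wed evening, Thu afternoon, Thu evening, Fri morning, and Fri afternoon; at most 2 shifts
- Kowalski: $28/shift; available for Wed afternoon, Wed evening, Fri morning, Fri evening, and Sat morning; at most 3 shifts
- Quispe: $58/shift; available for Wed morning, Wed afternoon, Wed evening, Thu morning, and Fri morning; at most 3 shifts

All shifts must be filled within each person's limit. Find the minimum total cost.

$579

Picking the cheapest available agent for each shift independently would cost $434, but that ignores the shift limits.
An optimal schedule: Wed morning→Quispe, Wed afternoon→Quispe, Wed evening→Quispe, Thu morning→Cruz, Thu afternoon→Farahani+Yoon, Thu evening→Farahani, Fri morning→Kowalski, Fri afternoon→Yoon+Cho, Fri evening→Kowalski, Sat morning→Kowalski+Cruz.
Total: 58 + 58 + 58 + 38 + 18 + 68 + 18 + 28 + 68 + 73 + 28 + 28 + 38 = $579.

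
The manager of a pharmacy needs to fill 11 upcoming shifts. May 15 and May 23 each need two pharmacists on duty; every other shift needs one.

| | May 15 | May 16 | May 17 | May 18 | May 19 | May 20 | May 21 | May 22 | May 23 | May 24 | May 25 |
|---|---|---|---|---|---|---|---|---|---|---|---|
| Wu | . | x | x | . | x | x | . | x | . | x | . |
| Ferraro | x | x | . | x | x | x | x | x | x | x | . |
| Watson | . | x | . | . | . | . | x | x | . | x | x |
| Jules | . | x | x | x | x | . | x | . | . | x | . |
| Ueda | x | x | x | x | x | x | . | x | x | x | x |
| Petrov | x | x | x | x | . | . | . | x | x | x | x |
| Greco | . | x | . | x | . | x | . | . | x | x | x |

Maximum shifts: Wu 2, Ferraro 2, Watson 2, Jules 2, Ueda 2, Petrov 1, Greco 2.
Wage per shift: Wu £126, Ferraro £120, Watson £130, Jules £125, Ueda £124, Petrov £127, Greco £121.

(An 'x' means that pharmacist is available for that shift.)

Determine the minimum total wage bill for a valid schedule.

Picking the cheapest available pharmacist for each shift independently would cost £1570, but that ignores the shift limits.
An optimal schedule: May 15→Ferraro+Ueda, May 16→Jules, May 17→Wu, May 18→Jules, May 19→Wu, May 20→Ueda, May 21→Ferraro, May 22→Watson, May 23→Petrov+Greco, May 24→Greco, May 25→Watson.
Total: 120 + 124 + 125 + 126 + 125 + 126 + 124 + 120 + 130 + 127 + 121 + 121 + 130 = £1619.

£1619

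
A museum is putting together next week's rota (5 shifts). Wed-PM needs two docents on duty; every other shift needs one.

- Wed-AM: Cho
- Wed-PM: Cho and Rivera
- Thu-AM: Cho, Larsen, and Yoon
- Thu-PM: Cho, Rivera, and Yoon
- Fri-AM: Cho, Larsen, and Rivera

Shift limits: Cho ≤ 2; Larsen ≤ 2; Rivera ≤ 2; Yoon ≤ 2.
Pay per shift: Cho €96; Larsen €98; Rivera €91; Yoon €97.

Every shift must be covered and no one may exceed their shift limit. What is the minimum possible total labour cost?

Wed-AM can only be covered by Cho, so that assignment is forced.
Wed-PM can only be covered by Cho and Rivera, so that assignment is forced.
Picking the cheapest available docent for each shift independently would cost €561, but that ignores the shift limits.
An optimal schedule: Wed-AM→Cho, Wed-PM→Rivera+Cho, Thu-AM→Yoon, Thu-PM→Yoon, Fri-AM→Rivera.
Total: 96 + 91 + 96 + 97 + 97 + 91 = €568.

€568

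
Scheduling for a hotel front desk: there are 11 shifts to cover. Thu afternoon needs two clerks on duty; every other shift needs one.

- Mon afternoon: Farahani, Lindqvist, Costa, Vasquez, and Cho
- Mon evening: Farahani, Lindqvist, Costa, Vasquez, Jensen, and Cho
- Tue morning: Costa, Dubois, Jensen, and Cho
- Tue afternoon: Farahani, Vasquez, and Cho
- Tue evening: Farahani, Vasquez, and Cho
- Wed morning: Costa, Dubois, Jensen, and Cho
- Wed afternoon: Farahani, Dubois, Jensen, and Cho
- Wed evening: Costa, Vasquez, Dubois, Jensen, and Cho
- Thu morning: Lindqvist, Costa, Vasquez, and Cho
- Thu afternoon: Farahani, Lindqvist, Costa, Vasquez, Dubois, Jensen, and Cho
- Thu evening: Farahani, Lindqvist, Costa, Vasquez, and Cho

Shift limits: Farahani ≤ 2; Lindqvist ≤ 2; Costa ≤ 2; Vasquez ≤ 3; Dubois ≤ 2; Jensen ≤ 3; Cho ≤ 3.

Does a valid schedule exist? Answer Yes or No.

One valid schedule: Mon afternoon→Lindqvist, Mon evening→Vasquez, Tue morning→Costa, Tue afternoon→Farahani, Tue evening→Farahani, Wed morning→Costa, Wed afternoon→Dubois, Wed evening→Vasquez, Thu morning→Lindqvist, Thu afternoon→Dubois+Jensen, Thu evening→Vasquez.
Loads: Farahani 2/2, Lindqvist 2/2, Costa 2/2, Vasquez 3/3, Dubois 2/2, Jensen 1/3, Cho 0/3 — all within limits.

Yes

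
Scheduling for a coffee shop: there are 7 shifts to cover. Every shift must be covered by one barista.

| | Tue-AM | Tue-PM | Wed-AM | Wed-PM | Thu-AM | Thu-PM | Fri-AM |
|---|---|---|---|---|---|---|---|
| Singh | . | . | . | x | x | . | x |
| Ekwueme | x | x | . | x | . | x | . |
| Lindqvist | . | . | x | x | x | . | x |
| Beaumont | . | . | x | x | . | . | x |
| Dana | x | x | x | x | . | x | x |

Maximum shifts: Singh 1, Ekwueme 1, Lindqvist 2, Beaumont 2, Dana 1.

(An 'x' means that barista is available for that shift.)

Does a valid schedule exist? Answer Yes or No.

No

Total capacity is 7 and 7 slots are needed, so capacity alone doesn't rule it out.
Shifts {Tue-AM, Tue-PM, Thu-PM} need 3 worker-slots in total, but the baristas available for any of those shifts (Ekwueme and Dana) can supply at most 2 among them. So no valid schedule exists.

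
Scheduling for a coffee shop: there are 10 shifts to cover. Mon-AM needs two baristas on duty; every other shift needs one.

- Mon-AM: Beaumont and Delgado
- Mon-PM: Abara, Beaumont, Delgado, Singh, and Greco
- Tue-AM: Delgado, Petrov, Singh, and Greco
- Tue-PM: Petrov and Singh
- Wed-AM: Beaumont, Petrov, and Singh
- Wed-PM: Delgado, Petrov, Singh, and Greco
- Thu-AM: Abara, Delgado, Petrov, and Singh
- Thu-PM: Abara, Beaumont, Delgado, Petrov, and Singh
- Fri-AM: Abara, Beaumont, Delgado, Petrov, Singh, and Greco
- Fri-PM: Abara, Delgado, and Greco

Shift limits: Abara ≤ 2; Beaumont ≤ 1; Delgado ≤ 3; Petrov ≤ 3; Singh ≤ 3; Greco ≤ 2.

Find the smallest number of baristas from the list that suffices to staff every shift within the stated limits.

5

11 slots to fill and no one can take more than 3, so at least ⌈11/3⌉ = 4 baristas are needed.
No set of 4 baristas can cover every shift (each such set leaves at least one shift with no one available or exceeds a cap).
Abara, Beaumont, Delgado, Petrov, and Singh alone can cover everything: Mon-AM→Beaumont+Delgado, Mon-PM→Abara, Tue-AM→Delgado, Tue-PM→Petrov, Wed-AM→Petrov, Wed-PM→Delgado, Thu-AM→Petrov, Thu-PM→Singh, Fri-AM→Singh, Fri-PM→Abara.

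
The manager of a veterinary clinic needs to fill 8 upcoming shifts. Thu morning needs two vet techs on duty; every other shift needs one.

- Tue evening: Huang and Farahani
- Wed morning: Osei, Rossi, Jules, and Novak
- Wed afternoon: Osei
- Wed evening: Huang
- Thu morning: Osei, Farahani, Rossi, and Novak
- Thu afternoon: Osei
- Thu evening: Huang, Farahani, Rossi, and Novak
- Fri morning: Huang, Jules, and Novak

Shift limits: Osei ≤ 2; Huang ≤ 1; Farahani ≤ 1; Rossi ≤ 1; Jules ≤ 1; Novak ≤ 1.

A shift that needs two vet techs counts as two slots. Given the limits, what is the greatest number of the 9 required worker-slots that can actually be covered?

Total capacity across all vet techs is 2+1+1+1+1+1 = 7, and 9 slots are needed, so at most 7 can be filled.
An assignment achieving 7: Tue evening→Farahani, Wed morning→Rossi, Wed afternoon→Osei, Wed evening→Huang, Thu morning→Novak, Thu afternoon→Osei, Fri morning→Jules.
Loads: Osei 2/2, Huang 1/1, Farahani 1/1, Rossi 1/1, Jules 1/1, Novak 1/1.

7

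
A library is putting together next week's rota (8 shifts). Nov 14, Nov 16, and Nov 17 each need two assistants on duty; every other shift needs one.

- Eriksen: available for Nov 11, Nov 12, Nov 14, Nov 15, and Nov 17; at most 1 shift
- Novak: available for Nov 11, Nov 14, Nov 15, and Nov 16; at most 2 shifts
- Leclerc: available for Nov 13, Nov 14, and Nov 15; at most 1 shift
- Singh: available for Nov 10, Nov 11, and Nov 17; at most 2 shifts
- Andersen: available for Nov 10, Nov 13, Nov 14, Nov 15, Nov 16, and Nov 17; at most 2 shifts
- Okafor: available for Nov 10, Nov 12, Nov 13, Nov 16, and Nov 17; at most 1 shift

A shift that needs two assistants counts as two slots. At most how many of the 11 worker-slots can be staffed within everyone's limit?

9

Total capacity across all assistants is 1+2+1+2+2+1 = 9, and 11 slots are needed, so at most 9 can be filled.
An assignment achieving 9: Nov 10→Singh, Nov 11→Novak, Nov 12→Eriksen, Nov 13→Leclerc, Nov 14→Andersen, Nov 16→Novak+Andersen, Nov 17→Singh+Okafor.
Loads: Eriksen 1/1, Novak 2/2, Leclerc 1/1, Singh 2/2, Andersen 2/2, Okafor 1/1.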